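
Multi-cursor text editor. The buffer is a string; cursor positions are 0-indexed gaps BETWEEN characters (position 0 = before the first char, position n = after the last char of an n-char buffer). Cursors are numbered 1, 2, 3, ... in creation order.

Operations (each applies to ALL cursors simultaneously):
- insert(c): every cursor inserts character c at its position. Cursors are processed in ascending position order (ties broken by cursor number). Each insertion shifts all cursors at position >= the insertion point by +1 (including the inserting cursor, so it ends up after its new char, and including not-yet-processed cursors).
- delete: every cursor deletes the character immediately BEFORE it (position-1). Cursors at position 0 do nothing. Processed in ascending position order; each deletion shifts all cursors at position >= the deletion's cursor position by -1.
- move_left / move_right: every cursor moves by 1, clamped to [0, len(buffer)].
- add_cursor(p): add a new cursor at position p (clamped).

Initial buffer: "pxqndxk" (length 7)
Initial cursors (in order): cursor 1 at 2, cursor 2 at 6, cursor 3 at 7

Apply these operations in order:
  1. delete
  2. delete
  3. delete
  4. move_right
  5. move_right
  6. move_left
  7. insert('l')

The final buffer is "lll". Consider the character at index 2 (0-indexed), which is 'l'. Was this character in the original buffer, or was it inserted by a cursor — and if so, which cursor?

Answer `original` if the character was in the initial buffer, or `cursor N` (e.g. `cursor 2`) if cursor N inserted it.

Answer: cursor 3

Derivation:
After op 1 (delete): buffer="pqnd" (len 4), cursors c1@1 c2@4 c3@4, authorship ....
After op 2 (delete): buffer="q" (len 1), cursors c1@0 c2@1 c3@1, authorship .
After op 3 (delete): buffer="" (len 0), cursors c1@0 c2@0 c3@0, authorship 
After op 4 (move_right): buffer="" (len 0), cursors c1@0 c2@0 c3@0, authorship 
After op 5 (move_right): buffer="" (len 0), cursors c1@0 c2@0 c3@0, authorship 
After op 6 (move_left): buffer="" (len 0), cursors c1@0 c2@0 c3@0, authorship 
After op 7 (insert('l')): buffer="lll" (len 3), cursors c1@3 c2@3 c3@3, authorship 123
Authorship (.=original, N=cursor N): 1 2 3
Index 2: author = 3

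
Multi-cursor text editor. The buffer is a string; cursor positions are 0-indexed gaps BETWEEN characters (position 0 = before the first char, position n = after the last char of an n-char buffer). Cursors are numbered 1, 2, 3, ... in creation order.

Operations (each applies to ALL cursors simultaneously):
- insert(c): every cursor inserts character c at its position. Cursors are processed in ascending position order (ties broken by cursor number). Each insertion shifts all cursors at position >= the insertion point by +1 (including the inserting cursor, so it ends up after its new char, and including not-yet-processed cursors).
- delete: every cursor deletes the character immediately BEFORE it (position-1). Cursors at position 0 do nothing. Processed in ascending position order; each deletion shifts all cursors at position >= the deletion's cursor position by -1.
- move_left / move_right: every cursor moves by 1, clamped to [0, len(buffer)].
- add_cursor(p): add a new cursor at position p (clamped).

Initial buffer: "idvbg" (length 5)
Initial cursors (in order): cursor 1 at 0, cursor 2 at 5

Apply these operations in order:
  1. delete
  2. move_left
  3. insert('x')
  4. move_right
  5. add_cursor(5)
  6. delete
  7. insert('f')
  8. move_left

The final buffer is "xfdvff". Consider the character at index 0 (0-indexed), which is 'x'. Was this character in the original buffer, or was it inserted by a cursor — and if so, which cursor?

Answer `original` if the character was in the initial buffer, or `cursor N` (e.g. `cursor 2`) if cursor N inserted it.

After op 1 (delete): buffer="idvb" (len 4), cursors c1@0 c2@4, authorship ....
After op 2 (move_left): buffer="idvb" (len 4), cursors c1@0 c2@3, authorship ....
After op 3 (insert('x')): buffer="xidvxb" (len 6), cursors c1@1 c2@5, authorship 1...2.
After op 4 (move_right): buffer="xidvxb" (len 6), cursors c1@2 c2@6, authorship 1...2.
After op 5 (add_cursor(5)): buffer="xidvxb" (len 6), cursors c1@2 c3@5 c2@6, authorship 1...2.
After op 6 (delete): buffer="xdv" (len 3), cursors c1@1 c2@3 c3@3, authorship 1..
After op 7 (insert('f')): buffer="xfdvff" (len 6), cursors c1@2 c2@6 c3@6, authorship 11..23
After op 8 (move_left): buffer="xfdvff" (len 6), cursors c1@1 c2@5 c3@5, authorship 11..23
Authorship (.=original, N=cursor N): 1 1 . . 2 3
Index 0: author = 1

Answer: cursor 1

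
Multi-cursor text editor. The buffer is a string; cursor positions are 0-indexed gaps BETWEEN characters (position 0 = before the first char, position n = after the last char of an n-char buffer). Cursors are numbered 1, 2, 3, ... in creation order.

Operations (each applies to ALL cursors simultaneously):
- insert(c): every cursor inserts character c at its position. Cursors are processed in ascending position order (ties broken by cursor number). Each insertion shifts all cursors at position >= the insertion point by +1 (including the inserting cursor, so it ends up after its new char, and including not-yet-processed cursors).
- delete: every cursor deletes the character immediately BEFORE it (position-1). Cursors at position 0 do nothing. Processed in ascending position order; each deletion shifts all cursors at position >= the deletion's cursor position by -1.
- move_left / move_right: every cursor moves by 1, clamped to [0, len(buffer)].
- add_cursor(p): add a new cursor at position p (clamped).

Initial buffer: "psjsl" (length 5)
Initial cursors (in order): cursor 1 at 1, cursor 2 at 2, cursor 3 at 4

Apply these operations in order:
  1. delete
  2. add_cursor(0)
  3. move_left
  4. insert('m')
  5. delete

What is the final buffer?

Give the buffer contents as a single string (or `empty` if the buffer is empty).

Answer: jl

Derivation:
After op 1 (delete): buffer="jl" (len 2), cursors c1@0 c2@0 c3@1, authorship ..
After op 2 (add_cursor(0)): buffer="jl" (len 2), cursors c1@0 c2@0 c4@0 c3@1, authorship ..
After op 3 (move_left): buffer="jl" (len 2), cursors c1@0 c2@0 c3@0 c4@0, authorship ..
After op 4 (insert('m')): buffer="mmmmjl" (len 6), cursors c1@4 c2@4 c3@4 c4@4, authorship 1234..
After op 5 (delete): buffer="jl" (len 2), cursors c1@0 c2@0 c3@0 c4@0, authorship ..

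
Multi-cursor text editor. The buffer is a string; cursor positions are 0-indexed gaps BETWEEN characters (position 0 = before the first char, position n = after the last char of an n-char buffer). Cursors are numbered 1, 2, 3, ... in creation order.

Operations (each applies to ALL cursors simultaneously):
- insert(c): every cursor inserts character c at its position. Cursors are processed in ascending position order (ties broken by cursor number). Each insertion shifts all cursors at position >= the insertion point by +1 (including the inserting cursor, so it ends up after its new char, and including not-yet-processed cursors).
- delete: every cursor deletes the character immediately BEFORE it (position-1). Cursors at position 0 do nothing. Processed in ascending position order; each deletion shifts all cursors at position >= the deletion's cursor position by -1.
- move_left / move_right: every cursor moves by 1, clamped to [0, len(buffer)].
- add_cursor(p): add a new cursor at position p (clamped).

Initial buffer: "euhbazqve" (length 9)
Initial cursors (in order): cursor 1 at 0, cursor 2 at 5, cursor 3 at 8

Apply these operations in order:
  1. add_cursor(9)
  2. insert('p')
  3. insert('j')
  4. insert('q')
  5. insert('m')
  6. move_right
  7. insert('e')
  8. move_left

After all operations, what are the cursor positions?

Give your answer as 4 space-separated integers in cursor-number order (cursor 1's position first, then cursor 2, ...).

Answer: 5 15 23 28

Derivation:
After op 1 (add_cursor(9)): buffer="euhbazqve" (len 9), cursors c1@0 c2@5 c3@8 c4@9, authorship .........
After op 2 (insert('p')): buffer="peuhbapzqvpep" (len 13), cursors c1@1 c2@7 c3@11 c4@13, authorship 1.....2...3.4
After op 3 (insert('j')): buffer="pjeuhbapjzqvpjepj" (len 17), cursors c1@2 c2@9 c3@14 c4@17, authorship 11.....22...33.44
After op 4 (insert('q')): buffer="pjqeuhbapjqzqvpjqepjq" (len 21), cursors c1@3 c2@11 c3@17 c4@21, authorship 111.....222...333.444
After op 5 (insert('m')): buffer="pjqmeuhbapjqmzqvpjqmepjqm" (len 25), cursors c1@4 c2@13 c3@20 c4@25, authorship 1111.....2222...3333.4444
After op 6 (move_right): buffer="pjqmeuhbapjqmzqvpjqmepjqm" (len 25), cursors c1@5 c2@14 c3@21 c4@25, authorship 1111.....2222...3333.4444
After op 7 (insert('e')): buffer="pjqmeeuhbapjqmzeqvpjqmeepjqme" (len 29), cursors c1@6 c2@16 c3@24 c4@29, authorship 1111.1....2222.2..3333.344444
After op 8 (move_left): buffer="pjqmeeuhbapjqmzeqvpjqmeepjqme" (len 29), cursors c1@5 c2@15 c3@23 c4@28, authorship 1111.1....2222.2..3333.344444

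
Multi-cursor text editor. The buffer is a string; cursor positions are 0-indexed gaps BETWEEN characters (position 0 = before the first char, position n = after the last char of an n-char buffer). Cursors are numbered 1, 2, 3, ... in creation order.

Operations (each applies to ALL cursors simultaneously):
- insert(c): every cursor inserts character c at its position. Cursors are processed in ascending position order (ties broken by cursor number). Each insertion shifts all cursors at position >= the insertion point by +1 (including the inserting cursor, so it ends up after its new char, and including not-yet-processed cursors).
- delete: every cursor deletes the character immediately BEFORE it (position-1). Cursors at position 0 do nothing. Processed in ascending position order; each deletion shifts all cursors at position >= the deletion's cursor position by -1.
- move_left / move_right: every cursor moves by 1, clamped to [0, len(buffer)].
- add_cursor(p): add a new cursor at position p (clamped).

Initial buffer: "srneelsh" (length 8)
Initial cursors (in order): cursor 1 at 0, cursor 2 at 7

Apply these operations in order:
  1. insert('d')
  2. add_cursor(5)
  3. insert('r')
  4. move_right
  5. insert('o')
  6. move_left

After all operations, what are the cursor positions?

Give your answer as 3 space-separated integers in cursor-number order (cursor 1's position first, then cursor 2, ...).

After op 1 (insert('d')): buffer="dsrneelsdh" (len 10), cursors c1@1 c2@9, authorship 1.......2.
After op 2 (add_cursor(5)): buffer="dsrneelsdh" (len 10), cursors c1@1 c3@5 c2@9, authorship 1.......2.
After op 3 (insert('r')): buffer="drsrnerelsdrh" (len 13), cursors c1@2 c3@7 c2@12, authorship 11....3...22.
After op 4 (move_right): buffer="drsrnerelsdrh" (len 13), cursors c1@3 c3@8 c2@13, authorship 11....3...22.
After op 5 (insert('o')): buffer="drsornereolsdrho" (len 16), cursors c1@4 c3@10 c2@16, authorship 11.1...3.3..22.2
After op 6 (move_left): buffer="drsornereolsdrho" (len 16), cursors c1@3 c3@9 c2@15, authorship 11.1...3.3..22.2

Answer: 3 15 9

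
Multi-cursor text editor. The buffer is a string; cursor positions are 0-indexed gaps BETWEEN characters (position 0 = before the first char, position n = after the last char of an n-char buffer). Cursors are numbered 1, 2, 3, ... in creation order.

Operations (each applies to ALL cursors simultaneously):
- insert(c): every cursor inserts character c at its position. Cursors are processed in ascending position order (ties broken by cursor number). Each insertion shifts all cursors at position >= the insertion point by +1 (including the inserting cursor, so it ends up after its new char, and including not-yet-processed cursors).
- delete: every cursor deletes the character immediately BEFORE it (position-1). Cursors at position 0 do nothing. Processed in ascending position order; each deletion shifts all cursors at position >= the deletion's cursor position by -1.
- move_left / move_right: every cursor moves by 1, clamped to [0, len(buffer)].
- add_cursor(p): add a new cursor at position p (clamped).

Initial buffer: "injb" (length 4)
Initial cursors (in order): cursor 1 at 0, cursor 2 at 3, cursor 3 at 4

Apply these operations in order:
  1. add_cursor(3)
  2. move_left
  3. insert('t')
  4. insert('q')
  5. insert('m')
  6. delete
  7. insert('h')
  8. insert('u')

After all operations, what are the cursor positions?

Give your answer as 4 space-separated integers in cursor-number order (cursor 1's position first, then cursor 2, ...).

After op 1 (add_cursor(3)): buffer="injb" (len 4), cursors c1@0 c2@3 c4@3 c3@4, authorship ....
After op 2 (move_left): buffer="injb" (len 4), cursors c1@0 c2@2 c4@2 c3@3, authorship ....
After op 3 (insert('t')): buffer="tinttjtb" (len 8), cursors c1@1 c2@5 c4@5 c3@7, authorship 1..24.3.
After op 4 (insert('q')): buffer="tqinttqqjtqb" (len 12), cursors c1@2 c2@8 c4@8 c3@11, authorship 11..2424.33.
After op 5 (insert('m')): buffer="tqminttqqmmjtqmb" (len 16), cursors c1@3 c2@11 c4@11 c3@15, authorship 111..242424.333.
After op 6 (delete): buffer="tqinttqqjtqb" (len 12), cursors c1@2 c2@8 c4@8 c3@11, authorship 11..2424.33.
After op 7 (insert('h')): buffer="tqhinttqqhhjtqhb" (len 16), cursors c1@3 c2@11 c4@11 c3@15, authorship 111..242424.333.
After op 8 (insert('u')): buffer="tqhuinttqqhhuujtqhub" (len 20), cursors c1@4 c2@14 c4@14 c3@19, authorship 1111..24242424.3333.

Answer: 4 14 19 14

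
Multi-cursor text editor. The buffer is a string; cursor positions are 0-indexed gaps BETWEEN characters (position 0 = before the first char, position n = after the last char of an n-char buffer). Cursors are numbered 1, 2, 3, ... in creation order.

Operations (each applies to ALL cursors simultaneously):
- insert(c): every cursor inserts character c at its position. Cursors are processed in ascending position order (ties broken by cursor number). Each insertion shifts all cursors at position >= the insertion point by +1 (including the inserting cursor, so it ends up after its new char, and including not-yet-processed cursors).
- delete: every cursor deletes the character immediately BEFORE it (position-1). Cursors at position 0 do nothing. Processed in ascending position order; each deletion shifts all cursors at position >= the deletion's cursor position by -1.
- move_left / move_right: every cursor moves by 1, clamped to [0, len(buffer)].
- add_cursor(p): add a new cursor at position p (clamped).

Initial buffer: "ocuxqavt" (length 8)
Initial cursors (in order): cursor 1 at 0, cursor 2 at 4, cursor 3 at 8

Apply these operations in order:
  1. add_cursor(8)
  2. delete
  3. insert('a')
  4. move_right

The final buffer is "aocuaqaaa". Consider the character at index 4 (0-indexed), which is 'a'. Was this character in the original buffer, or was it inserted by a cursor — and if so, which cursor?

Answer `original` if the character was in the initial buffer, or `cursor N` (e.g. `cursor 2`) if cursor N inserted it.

Answer: cursor 2

Derivation:
After op 1 (add_cursor(8)): buffer="ocuxqavt" (len 8), cursors c1@0 c2@4 c3@8 c4@8, authorship ........
After op 2 (delete): buffer="ocuqa" (len 5), cursors c1@0 c2@3 c3@5 c4@5, authorship .....
After op 3 (insert('a')): buffer="aocuaqaaa" (len 9), cursors c1@1 c2@5 c3@9 c4@9, authorship 1...2..34
After op 4 (move_right): buffer="aocuaqaaa" (len 9), cursors c1@2 c2@6 c3@9 c4@9, authorship 1...2..34
Authorship (.=original, N=cursor N): 1 . . . 2 . . 3 4
Index 4: author = 2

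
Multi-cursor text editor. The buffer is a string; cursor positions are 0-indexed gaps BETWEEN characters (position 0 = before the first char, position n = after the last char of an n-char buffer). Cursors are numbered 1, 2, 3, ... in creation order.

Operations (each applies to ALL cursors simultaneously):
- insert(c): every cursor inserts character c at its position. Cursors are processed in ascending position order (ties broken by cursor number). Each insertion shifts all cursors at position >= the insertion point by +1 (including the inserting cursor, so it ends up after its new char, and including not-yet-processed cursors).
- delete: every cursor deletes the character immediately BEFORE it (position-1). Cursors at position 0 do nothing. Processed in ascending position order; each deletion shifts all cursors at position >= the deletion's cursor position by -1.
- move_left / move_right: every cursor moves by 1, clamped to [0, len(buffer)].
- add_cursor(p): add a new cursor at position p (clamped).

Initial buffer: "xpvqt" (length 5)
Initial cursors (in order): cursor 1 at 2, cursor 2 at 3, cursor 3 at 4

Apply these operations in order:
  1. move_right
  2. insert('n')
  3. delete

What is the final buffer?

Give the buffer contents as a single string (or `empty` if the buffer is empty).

Answer: xpvqt

Derivation:
After op 1 (move_right): buffer="xpvqt" (len 5), cursors c1@3 c2@4 c3@5, authorship .....
After op 2 (insert('n')): buffer="xpvnqntn" (len 8), cursors c1@4 c2@6 c3@8, authorship ...1.2.3
After op 3 (delete): buffer="xpvqt" (len 5), cursors c1@3 c2@4 c3@5, authorship .....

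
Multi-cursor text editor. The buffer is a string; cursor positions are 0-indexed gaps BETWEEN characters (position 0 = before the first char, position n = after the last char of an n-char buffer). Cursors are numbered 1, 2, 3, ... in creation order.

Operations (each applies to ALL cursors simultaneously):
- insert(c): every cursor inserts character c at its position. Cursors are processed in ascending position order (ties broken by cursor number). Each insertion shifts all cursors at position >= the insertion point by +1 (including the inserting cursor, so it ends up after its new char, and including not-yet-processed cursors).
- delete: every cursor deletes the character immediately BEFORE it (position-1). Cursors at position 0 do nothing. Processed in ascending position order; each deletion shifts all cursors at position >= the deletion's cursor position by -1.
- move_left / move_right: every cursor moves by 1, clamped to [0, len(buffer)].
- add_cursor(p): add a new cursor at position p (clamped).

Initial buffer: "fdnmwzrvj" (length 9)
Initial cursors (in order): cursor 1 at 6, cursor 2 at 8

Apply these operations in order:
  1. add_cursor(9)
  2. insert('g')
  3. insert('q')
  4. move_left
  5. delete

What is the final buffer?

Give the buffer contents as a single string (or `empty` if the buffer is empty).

Answer: fdnmwzqrvqjq

Derivation:
After op 1 (add_cursor(9)): buffer="fdnmwzrvj" (len 9), cursors c1@6 c2@8 c3@9, authorship .........
After op 2 (insert('g')): buffer="fdnmwzgrvgjg" (len 12), cursors c1@7 c2@10 c3@12, authorship ......1..2.3
After op 3 (insert('q')): buffer="fdnmwzgqrvgqjgq" (len 15), cursors c1@8 c2@12 c3@15, authorship ......11..22.33
After op 4 (move_left): buffer="fdnmwzgqrvgqjgq" (len 15), cursors c1@7 c2@11 c3@14, authorship ......11..22.33
After op 5 (delete): buffer="fdnmwzqrvqjq" (len 12), cursors c1@6 c2@9 c3@11, authorship ......1..2.3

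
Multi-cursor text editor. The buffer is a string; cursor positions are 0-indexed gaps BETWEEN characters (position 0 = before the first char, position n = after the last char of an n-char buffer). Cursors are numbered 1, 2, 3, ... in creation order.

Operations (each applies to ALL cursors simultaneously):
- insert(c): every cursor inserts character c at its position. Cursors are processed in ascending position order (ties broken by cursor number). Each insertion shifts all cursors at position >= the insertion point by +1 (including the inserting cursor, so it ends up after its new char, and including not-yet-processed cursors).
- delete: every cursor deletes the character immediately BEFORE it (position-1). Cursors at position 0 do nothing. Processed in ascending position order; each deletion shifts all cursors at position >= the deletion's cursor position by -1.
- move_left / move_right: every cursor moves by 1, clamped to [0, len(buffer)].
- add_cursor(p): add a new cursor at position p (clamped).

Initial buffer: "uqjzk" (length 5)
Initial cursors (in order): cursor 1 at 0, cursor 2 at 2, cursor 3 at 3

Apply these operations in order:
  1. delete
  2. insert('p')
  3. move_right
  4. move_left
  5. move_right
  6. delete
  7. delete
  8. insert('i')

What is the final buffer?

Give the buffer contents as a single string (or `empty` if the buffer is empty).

Answer: iiik

Derivation:
After op 1 (delete): buffer="uzk" (len 3), cursors c1@0 c2@1 c3@1, authorship ...
After op 2 (insert('p')): buffer="puppzk" (len 6), cursors c1@1 c2@4 c3@4, authorship 1.23..
After op 3 (move_right): buffer="puppzk" (len 6), cursors c1@2 c2@5 c3@5, authorship 1.23..
After op 4 (move_left): buffer="puppzk" (len 6), cursors c1@1 c2@4 c3@4, authorship 1.23..
After op 5 (move_right): buffer="puppzk" (len 6), cursors c1@2 c2@5 c3@5, authorship 1.23..
After op 6 (delete): buffer="ppk" (len 3), cursors c1@1 c2@2 c3@2, authorship 12.
After op 7 (delete): buffer="k" (len 1), cursors c1@0 c2@0 c3@0, authorship .
After op 8 (insert('i')): buffer="iiik" (len 4), cursors c1@3 c2@3 c3@3, authorship 123.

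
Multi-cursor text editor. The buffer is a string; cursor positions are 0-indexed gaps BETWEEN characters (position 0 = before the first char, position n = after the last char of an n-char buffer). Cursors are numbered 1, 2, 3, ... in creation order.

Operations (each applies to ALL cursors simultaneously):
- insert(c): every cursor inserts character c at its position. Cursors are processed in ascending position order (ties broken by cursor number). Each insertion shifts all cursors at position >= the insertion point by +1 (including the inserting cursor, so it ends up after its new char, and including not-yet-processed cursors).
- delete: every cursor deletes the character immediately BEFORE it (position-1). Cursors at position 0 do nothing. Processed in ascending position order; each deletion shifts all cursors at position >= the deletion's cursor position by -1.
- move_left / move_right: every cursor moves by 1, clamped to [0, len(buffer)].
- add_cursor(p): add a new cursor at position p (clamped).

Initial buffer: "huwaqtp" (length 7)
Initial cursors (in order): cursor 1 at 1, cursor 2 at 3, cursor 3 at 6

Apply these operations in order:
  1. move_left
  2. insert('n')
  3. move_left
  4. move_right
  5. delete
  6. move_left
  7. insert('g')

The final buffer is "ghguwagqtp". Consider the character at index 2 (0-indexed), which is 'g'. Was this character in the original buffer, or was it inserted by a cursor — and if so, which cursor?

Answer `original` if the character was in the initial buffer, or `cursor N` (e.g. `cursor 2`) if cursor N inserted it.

Answer: cursor 2

Derivation:
After op 1 (move_left): buffer="huwaqtp" (len 7), cursors c1@0 c2@2 c3@5, authorship .......
After op 2 (insert('n')): buffer="nhunwaqntp" (len 10), cursors c1@1 c2@4 c3@8, authorship 1..2...3..
After op 3 (move_left): buffer="nhunwaqntp" (len 10), cursors c1@0 c2@3 c3@7, authorship 1..2...3..
After op 4 (move_right): buffer="nhunwaqntp" (len 10), cursors c1@1 c2@4 c3@8, authorship 1..2...3..
After op 5 (delete): buffer="huwaqtp" (len 7), cursors c1@0 c2@2 c3@5, authorship .......
After op 6 (move_left): buffer="huwaqtp" (len 7), cursors c1@0 c2@1 c3@4, authorship .......
After op 7 (insert('g')): buffer="ghguwagqtp" (len 10), cursors c1@1 c2@3 c3@7, authorship 1.2...3...
Authorship (.=original, N=cursor N): 1 . 2 . . . 3 . . .
Index 2: author = 2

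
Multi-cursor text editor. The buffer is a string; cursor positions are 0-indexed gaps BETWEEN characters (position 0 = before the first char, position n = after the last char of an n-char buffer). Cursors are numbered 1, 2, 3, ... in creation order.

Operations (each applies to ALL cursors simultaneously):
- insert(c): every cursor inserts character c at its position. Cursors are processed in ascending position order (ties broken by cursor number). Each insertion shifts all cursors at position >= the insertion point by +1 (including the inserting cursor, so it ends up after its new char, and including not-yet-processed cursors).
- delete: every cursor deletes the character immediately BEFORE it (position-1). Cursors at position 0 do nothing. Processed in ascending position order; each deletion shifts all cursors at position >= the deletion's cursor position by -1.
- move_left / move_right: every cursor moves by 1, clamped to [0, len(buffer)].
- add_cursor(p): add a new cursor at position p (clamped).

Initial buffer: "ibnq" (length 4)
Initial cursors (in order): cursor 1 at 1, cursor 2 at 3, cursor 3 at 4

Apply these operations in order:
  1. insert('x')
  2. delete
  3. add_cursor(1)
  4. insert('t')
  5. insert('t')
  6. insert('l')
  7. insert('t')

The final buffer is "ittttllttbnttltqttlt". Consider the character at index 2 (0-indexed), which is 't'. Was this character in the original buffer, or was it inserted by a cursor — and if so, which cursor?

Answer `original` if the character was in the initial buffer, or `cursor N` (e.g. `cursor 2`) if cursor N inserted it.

After op 1 (insert('x')): buffer="ixbnxqx" (len 7), cursors c1@2 c2@5 c3@7, authorship .1..2.3
After op 2 (delete): buffer="ibnq" (len 4), cursors c1@1 c2@3 c3@4, authorship ....
After op 3 (add_cursor(1)): buffer="ibnq" (len 4), cursors c1@1 c4@1 c2@3 c3@4, authorship ....
After op 4 (insert('t')): buffer="ittbntqt" (len 8), cursors c1@3 c4@3 c2@6 c3@8, authorship .14..2.3
After op 5 (insert('t')): buffer="ittttbnttqtt" (len 12), cursors c1@5 c4@5 c2@9 c3@12, authorship .1414..22.33
After op 6 (insert('l')): buffer="ittttllbnttlqttl" (len 16), cursors c1@7 c4@7 c2@12 c3@16, authorship .141414..222.333
After op 7 (insert('t')): buffer="ittttllttbnttltqttlt" (len 20), cursors c1@9 c4@9 c2@15 c3@20, authorship .14141414..2222.3333
Authorship (.=original, N=cursor N): . 1 4 1 4 1 4 1 4 . . 2 2 2 2 . 3 3 3 3
Index 2: author = 4

Answer: cursor 4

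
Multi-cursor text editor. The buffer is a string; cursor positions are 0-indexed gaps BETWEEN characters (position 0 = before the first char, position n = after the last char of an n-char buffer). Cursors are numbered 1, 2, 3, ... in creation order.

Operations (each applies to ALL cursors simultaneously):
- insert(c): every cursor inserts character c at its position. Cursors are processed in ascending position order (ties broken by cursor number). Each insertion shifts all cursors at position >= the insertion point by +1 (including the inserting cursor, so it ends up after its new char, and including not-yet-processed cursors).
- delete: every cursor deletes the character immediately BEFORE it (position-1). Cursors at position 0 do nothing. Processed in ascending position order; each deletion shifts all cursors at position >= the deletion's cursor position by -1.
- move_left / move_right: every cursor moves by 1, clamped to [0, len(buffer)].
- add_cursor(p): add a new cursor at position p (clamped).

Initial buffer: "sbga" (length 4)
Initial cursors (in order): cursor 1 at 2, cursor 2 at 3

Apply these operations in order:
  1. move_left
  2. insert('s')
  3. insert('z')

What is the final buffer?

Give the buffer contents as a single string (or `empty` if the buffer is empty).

After op 1 (move_left): buffer="sbga" (len 4), cursors c1@1 c2@2, authorship ....
After op 2 (insert('s')): buffer="ssbsga" (len 6), cursors c1@2 c2@4, authorship .1.2..
After op 3 (insert('z')): buffer="sszbszga" (len 8), cursors c1@3 c2@6, authorship .11.22..

Answer: sszbszga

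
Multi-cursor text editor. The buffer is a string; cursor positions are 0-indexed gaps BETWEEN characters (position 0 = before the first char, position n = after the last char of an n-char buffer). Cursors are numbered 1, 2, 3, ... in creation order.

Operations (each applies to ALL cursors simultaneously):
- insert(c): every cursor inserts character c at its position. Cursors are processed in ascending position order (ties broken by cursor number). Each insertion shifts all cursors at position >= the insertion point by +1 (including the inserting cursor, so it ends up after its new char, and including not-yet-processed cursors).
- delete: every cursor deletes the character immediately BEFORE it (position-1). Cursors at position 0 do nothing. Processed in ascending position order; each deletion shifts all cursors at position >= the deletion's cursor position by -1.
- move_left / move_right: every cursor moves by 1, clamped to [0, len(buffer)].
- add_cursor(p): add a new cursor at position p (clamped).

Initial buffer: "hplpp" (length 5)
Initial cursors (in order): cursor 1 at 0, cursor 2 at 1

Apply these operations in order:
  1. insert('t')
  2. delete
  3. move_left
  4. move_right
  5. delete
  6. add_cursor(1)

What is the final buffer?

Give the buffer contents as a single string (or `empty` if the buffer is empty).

After op 1 (insert('t')): buffer="thtplpp" (len 7), cursors c1@1 c2@3, authorship 1.2....
After op 2 (delete): buffer="hplpp" (len 5), cursors c1@0 c2@1, authorship .....
After op 3 (move_left): buffer="hplpp" (len 5), cursors c1@0 c2@0, authorship .....
After op 4 (move_right): buffer="hplpp" (len 5), cursors c1@1 c2@1, authorship .....
After op 5 (delete): buffer="plpp" (len 4), cursors c1@0 c2@0, authorship ....
After op 6 (add_cursor(1)): buffer="plpp" (len 4), cursors c1@0 c2@0 c3@1, authorship ....

Answer: plpp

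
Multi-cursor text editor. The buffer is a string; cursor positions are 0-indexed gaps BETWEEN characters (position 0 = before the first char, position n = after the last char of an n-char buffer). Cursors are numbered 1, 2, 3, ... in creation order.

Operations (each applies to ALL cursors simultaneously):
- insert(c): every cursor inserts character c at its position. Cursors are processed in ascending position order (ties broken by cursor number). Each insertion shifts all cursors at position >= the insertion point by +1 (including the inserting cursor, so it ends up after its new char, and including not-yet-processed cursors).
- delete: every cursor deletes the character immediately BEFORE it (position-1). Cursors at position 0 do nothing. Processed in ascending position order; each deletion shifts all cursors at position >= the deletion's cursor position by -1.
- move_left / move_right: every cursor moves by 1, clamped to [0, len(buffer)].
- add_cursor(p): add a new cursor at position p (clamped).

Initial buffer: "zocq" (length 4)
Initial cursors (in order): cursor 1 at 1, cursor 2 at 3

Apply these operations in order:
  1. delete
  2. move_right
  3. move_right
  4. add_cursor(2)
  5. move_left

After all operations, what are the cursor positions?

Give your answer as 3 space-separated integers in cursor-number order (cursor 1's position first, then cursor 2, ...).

After op 1 (delete): buffer="oq" (len 2), cursors c1@0 c2@1, authorship ..
After op 2 (move_right): buffer="oq" (len 2), cursors c1@1 c2@2, authorship ..
After op 3 (move_right): buffer="oq" (len 2), cursors c1@2 c2@2, authorship ..
After op 4 (add_cursor(2)): buffer="oq" (len 2), cursors c1@2 c2@2 c3@2, authorship ..
After op 5 (move_left): buffer="oq" (len 2), cursors c1@1 c2@1 c3@1, authorship ..

Answer: 1 1 1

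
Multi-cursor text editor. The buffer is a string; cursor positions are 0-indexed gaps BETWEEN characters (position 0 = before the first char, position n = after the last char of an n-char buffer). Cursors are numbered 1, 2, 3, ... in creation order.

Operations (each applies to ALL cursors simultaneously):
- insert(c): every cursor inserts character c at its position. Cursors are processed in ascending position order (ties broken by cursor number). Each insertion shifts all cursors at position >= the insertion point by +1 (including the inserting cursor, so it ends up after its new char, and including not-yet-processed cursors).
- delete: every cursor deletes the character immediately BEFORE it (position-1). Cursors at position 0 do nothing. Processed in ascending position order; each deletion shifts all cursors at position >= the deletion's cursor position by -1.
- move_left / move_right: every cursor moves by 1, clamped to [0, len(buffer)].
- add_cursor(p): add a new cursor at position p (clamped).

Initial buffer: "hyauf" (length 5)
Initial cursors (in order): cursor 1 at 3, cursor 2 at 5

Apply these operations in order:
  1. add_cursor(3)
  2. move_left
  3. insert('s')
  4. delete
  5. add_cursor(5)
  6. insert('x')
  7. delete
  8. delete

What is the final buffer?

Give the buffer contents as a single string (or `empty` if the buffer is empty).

After op 1 (add_cursor(3)): buffer="hyauf" (len 5), cursors c1@3 c3@3 c2@5, authorship .....
After op 2 (move_left): buffer="hyauf" (len 5), cursors c1@2 c3@2 c2@4, authorship .....
After op 3 (insert('s')): buffer="hyssausf" (len 8), cursors c1@4 c3@4 c2@7, authorship ..13..2.
After op 4 (delete): buffer="hyauf" (len 5), cursors c1@2 c3@2 c2@4, authorship .....
After op 5 (add_cursor(5)): buffer="hyauf" (len 5), cursors c1@2 c3@2 c2@4 c4@5, authorship .....
After op 6 (insert('x')): buffer="hyxxauxfx" (len 9), cursors c1@4 c3@4 c2@7 c4@9, authorship ..13..2.4
After op 7 (delete): buffer="hyauf" (len 5), cursors c1@2 c3@2 c2@4 c4@5, authorship .....
After op 8 (delete): buffer="a" (len 1), cursors c1@0 c3@0 c2@1 c4@1, authorship .

Answer: a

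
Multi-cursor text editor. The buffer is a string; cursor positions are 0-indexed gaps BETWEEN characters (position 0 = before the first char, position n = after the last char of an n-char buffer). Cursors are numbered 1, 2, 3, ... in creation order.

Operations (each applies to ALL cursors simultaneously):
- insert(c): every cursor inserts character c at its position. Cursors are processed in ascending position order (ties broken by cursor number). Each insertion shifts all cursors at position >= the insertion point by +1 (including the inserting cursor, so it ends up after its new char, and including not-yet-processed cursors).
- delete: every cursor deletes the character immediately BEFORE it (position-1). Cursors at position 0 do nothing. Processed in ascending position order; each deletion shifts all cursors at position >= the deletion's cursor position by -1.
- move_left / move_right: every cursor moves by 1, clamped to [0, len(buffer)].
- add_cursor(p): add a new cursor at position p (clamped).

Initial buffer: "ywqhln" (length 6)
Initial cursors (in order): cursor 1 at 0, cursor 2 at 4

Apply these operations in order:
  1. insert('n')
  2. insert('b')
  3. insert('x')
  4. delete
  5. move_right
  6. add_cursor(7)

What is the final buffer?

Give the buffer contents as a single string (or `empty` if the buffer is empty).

Answer: nbywqhnbln

Derivation:
After op 1 (insert('n')): buffer="nywqhnln" (len 8), cursors c1@1 c2@6, authorship 1....2..
After op 2 (insert('b')): buffer="nbywqhnbln" (len 10), cursors c1@2 c2@8, authorship 11....22..
After op 3 (insert('x')): buffer="nbxywqhnbxln" (len 12), cursors c1@3 c2@10, authorship 111....222..
After op 4 (delete): buffer="nbywqhnbln" (len 10), cursors c1@2 c2@8, authorship 11....22..
After op 5 (move_right): buffer="nbywqhnbln" (len 10), cursors c1@3 c2@9, authorship 11....22..
After op 6 (add_cursor(7)): buffer="nbywqhnbln" (len 10), cursors c1@3 c3@7 c2@9, authorship 11....22..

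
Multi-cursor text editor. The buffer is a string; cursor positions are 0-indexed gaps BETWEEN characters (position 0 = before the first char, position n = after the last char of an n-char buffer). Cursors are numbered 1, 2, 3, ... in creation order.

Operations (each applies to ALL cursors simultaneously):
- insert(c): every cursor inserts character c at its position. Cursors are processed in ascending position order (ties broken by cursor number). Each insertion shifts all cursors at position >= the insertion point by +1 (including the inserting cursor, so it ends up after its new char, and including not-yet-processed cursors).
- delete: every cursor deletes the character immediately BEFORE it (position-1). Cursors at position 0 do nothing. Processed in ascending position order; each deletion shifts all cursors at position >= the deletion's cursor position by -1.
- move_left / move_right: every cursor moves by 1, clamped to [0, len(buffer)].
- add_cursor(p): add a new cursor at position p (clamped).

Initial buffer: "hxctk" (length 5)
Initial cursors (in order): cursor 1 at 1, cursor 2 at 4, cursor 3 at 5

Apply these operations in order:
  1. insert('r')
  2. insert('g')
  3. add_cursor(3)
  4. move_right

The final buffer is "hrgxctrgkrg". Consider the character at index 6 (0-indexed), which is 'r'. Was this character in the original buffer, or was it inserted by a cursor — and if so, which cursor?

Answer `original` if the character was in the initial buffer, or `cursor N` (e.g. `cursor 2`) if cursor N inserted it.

Answer: cursor 2

Derivation:
After op 1 (insert('r')): buffer="hrxctrkr" (len 8), cursors c1@2 c2@6 c3@8, authorship .1...2.3
After op 2 (insert('g')): buffer="hrgxctrgkrg" (len 11), cursors c1@3 c2@8 c3@11, authorship .11...22.33
After op 3 (add_cursor(3)): buffer="hrgxctrgkrg" (len 11), cursors c1@3 c4@3 c2@8 c3@11, authorship .11...22.33
After op 4 (move_right): buffer="hrgxctrgkrg" (len 11), cursors c1@4 c4@4 c2@9 c3@11, authorship .11...22.33
Authorship (.=original, N=cursor N): . 1 1 . . . 2 2 . 3 3
Index 6: author = 2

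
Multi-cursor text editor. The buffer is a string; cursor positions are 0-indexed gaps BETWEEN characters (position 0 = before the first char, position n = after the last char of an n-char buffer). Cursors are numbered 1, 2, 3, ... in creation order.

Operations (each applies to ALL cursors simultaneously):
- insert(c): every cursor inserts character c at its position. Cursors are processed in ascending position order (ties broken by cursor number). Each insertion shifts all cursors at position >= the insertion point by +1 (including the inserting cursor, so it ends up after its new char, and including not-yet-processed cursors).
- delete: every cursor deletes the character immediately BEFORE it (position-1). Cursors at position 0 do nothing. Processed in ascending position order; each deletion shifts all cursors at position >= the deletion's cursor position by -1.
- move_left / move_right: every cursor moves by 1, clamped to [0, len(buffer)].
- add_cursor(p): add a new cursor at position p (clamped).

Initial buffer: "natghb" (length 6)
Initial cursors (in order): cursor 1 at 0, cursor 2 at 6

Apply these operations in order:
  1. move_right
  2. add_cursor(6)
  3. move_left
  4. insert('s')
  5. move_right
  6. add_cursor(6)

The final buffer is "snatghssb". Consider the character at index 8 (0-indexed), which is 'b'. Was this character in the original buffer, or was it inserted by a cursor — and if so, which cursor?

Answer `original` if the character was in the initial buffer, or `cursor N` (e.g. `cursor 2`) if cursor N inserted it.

After op 1 (move_right): buffer="natghb" (len 6), cursors c1@1 c2@6, authorship ......
After op 2 (add_cursor(6)): buffer="natghb" (len 6), cursors c1@1 c2@6 c3@6, authorship ......
After op 3 (move_left): buffer="natghb" (len 6), cursors c1@0 c2@5 c3@5, authorship ......
After op 4 (insert('s')): buffer="snatghssb" (len 9), cursors c1@1 c2@8 c3@8, authorship 1.....23.
After op 5 (move_right): buffer="snatghssb" (len 9), cursors c1@2 c2@9 c3@9, authorship 1.....23.
After op 6 (add_cursor(6)): buffer="snatghssb" (len 9), cursors c1@2 c4@6 c2@9 c3@9, authorship 1.....23.
Authorship (.=original, N=cursor N): 1 . . . . . 2 3 .
Index 8: author = original

Answer: original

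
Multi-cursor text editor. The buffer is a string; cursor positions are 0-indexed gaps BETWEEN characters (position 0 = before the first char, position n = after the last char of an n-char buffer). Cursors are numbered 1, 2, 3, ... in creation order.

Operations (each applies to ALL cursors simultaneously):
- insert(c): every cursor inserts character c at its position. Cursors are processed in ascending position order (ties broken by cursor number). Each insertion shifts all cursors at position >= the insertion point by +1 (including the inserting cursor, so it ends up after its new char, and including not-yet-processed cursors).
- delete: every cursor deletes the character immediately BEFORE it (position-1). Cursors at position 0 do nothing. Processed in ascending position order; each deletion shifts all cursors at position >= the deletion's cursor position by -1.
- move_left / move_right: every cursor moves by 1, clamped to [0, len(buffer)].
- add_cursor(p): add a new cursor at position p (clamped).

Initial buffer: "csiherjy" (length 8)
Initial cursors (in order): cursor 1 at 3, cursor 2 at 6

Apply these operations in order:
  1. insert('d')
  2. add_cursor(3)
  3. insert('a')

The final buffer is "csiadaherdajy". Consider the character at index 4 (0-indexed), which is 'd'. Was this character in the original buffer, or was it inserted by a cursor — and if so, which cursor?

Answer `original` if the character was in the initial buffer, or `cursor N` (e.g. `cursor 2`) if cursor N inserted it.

Answer: cursor 1

Derivation:
After op 1 (insert('d')): buffer="csidherdjy" (len 10), cursors c1@4 c2@8, authorship ...1...2..
After op 2 (add_cursor(3)): buffer="csidherdjy" (len 10), cursors c3@3 c1@4 c2@8, authorship ...1...2..
After op 3 (insert('a')): buffer="csiadaherdajy" (len 13), cursors c3@4 c1@6 c2@11, authorship ...311...22..
Authorship (.=original, N=cursor N): . . . 3 1 1 . . . 2 2 . .
Index 4: author = 1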